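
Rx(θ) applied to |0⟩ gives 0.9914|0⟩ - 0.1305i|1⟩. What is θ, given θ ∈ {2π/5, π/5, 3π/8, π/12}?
π/12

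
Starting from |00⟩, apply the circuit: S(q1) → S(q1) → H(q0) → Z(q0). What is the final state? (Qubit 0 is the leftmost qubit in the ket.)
1/√2|00⟩ - 1/√2|10⟩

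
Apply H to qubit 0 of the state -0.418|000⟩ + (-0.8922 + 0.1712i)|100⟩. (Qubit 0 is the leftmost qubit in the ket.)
(-0.9265 + 0.1211i)|000⟩ + (0.3353 - 0.1211i)|100⟩

H on qubit 0 mixes each pair of kets that differ only in qubit 0: amplitudes (a, b) of (|…0…⟩, |…1…⟩) become ((a + b)/√2, (a − b)/√2). Kets absent from the input have amplitude 0.
(|000⟩, |100⟩): (a, b) = (-0.418, (-0.8922 + 0.1712i)) → ((-0.9265 + 0.1211i), (0.3353 - 0.1211i))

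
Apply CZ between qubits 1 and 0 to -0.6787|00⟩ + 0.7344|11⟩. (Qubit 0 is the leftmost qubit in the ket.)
-0.6787|00⟩ - 0.7344|11⟩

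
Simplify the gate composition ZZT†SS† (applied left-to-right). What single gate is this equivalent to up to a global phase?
T†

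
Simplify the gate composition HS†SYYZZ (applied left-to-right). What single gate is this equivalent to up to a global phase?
H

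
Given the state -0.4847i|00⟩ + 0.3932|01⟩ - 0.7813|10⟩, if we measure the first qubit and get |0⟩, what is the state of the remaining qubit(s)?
-0.7766i|0⟩ + 0.63|1⟩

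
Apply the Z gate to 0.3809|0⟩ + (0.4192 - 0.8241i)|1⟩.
0.3809|0⟩ + (-0.4192 + 0.8241i)|1⟩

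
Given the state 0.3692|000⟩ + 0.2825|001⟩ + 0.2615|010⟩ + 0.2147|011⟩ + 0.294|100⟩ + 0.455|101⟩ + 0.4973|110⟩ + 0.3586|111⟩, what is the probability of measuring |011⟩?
0.0461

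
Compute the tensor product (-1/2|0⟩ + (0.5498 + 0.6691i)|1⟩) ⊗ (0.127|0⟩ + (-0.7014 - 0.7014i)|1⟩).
-0.0635|00⟩ + (0.3507 + 0.3507i)|01⟩ + (0.06982 + 0.08498i)|10⟩ + (0.08368 - 0.8549i)|11⟩

amp(|b₁b₂…⟩) = product of the factor amplitudes for bits b₁, b₂, …; only kets whose every factor amplitude is nonzero survive.
|00⟩: (-1/2)(0.127) = -0.0635
|01⟩: (-1/2)(-0.7014 - 0.7014i) = (0.3507 + 0.3507i)
|10⟩: (0.5498 + 0.6691i)(0.127) = (0.06982 + 0.08498i)
|11⟩: (0.5498 + 0.6691i)(-0.7014 - 0.7014i) = (0.08368 - 0.8549i)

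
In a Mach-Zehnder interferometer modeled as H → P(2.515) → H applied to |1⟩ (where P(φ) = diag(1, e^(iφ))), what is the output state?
(0.905 - 0.2932i)|0⟩ + (0.09498 + 0.2932i)|1⟩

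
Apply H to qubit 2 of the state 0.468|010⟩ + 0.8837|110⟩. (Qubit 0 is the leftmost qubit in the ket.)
0.3309|010⟩ + 0.3309|011⟩ + 0.6249|110⟩ + 0.6249|111⟩

H on qubit 2 mixes each pair of kets that differ only in qubit 2: amplitudes (a, b) of (|…0…⟩, |…1…⟩) become ((a + b)/√2, (a − b)/√2). Kets absent from the input have amplitude 0.
(|010⟩, |011⟩): (a, b) = (0.468, 0) → (0.3309, 0.3309)
(|110⟩, |111⟩): (a, b) = (0.8837, 0) → (0.6249, 0.6249)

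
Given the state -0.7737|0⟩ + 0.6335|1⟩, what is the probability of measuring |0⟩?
0.5986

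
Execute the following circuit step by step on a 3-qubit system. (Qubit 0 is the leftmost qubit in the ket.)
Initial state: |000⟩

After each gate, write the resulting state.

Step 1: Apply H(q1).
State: 1/√2|000⟩ + 1/√2|010⟩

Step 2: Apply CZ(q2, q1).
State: 1/√2|000⟩ + 1/√2|010⟩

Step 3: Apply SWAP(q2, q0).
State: 1/√2|000⟩ + 1/√2|010⟩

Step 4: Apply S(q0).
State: 1/√2|000⟩ + 1/√2|010⟩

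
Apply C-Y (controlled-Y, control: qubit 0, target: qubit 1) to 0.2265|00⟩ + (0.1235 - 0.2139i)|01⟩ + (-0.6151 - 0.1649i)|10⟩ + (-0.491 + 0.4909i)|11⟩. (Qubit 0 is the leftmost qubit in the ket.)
0.2265|00⟩ + (0.1235 - 0.2139i)|01⟩ + (0.4909 + 0.491i)|10⟩ + (0.1649 - 0.6151i)|11⟩

C-Y leaves the control-|0⟩ kets |00⟩, |01⟩ unchanged and applies Y to qubit 1 on the control-|1⟩ pair (|10⟩, |11⟩).
Y = [[0, -i], [i, 0]].
With a = amp(|10⟩) = (-0.6151 - 0.1649i) and b = amp(|11⟩) = (-0.491 + 0.4909i):
new amp(|10⟩) = (-i)·b = (0.4909 + 0.491i)
new amp(|11⟩) = (i)·a = (0.1649 - 0.6151i)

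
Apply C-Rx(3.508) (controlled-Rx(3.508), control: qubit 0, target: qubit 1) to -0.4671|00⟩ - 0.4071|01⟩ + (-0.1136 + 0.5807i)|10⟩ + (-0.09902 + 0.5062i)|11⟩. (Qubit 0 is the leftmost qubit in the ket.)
-0.4671|00⟩ - 0.4071|01⟩ + (0.5184 - 0.008429i)|10⟩ + (0.589 + 0.01948i)|11⟩

C-Rx(3.508) leaves the control-|0⟩ kets |00⟩, |01⟩ unchanged and applies Rx(3.508) to qubit 1 on the control-|1⟩ pair (|10⟩, |11⟩).
Rx(3.508) = [[cos(θ/2), −i·sin(θ/2)], [−i·sin(θ/2), cos(θ/2)]]; θ = 3.508, cos(θ/2) ≈ -0.182181, sin(θ/2) ≈ 0.983265.
With a = amp(|10⟩) = (-0.1136 + 0.5807i) and b = amp(|11⟩) = (-0.09902 + 0.5062i):
new amp(|10⟩) = (-0.182181)·a + (-0.983265i)·b = (0.5184 - 0.008429i)
new amp(|11⟩) = (-0.983265i)·a + (-0.182181)·b = (0.589 + 0.01948i)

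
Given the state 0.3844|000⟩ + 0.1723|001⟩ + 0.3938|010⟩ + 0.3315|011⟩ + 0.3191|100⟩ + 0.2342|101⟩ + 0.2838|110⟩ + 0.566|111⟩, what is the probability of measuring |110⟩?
0.08054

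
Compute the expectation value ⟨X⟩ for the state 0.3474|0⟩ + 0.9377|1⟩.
0.6515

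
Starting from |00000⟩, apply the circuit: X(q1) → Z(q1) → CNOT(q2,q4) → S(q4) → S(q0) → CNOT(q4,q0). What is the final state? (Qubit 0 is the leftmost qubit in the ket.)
-|01000⟩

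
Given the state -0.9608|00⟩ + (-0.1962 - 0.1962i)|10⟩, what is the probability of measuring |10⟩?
0.07699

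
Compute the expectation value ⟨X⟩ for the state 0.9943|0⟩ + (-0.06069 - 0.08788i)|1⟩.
-0.1207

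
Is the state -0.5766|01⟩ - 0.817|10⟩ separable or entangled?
Entangled

Writing the state as a|00⟩ + b|01⟩ + c|10⟩ + d|11⟩, it is a product state iff ad − bc = 0.
Here (a, b, c, d) = (0, -0.5766, -0.817, 0): ad − bc = (0)(0) − (-0.5766)(-0.817) = -0.4711 ≠ 0, so the state is entangled.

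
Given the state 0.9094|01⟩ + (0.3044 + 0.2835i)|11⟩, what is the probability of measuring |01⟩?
0.827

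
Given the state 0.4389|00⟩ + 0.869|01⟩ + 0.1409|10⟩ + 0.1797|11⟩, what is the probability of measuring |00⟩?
0.1926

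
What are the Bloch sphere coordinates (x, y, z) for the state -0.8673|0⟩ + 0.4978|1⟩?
(-0.8635, 0, 0.5044)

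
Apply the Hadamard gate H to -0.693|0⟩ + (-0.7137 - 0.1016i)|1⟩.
(-0.9947 - 0.07184i)|0⟩ + (0.01464 + 0.07184i)|1⟩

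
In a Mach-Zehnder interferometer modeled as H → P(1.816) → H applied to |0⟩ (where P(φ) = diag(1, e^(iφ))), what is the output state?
(0.3786 + 0.485i)|0⟩ + (0.6214 - 0.485i)|1⟩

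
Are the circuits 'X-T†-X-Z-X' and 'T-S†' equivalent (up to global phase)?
No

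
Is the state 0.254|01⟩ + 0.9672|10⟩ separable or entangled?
Entangled

Writing the state as a|00⟩ + b|01⟩ + c|10⟩ + d|11⟩, it is a product state iff ad − bc = 0.
Here (a, b, c, d) = (0, 0.254, 0.9672, 0): ad − bc = (0)(0) − (0.254)(0.9672) = -0.2457 ≠ 0, so the state is entangled.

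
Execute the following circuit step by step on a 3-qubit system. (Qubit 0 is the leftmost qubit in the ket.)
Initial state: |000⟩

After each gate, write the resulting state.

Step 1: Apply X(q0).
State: |100⟩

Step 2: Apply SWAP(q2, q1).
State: |100⟩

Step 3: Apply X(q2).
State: |101⟩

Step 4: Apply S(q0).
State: i|101⟩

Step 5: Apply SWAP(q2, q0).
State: i|101⟩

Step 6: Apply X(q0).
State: i|001⟩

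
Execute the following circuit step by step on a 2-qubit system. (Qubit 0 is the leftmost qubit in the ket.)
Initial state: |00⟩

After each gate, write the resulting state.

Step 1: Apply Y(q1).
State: i|01⟩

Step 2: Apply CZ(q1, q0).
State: i|01⟩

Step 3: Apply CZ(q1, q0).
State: i|01⟩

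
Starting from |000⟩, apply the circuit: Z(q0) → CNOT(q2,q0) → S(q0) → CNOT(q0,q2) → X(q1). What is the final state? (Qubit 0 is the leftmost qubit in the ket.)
|010⟩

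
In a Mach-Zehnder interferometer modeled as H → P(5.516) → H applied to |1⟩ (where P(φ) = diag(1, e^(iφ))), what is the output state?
(0.1401 + 0.3471i)|0⟩ + (0.8599 - 0.3471i)|1⟩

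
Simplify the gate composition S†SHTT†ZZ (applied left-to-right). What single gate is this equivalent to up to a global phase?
H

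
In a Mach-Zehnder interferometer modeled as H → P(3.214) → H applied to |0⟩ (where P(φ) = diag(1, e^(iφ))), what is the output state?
(0.00131 - 0.03617i)|0⟩ + (0.9987 + 0.03617i)|1⟩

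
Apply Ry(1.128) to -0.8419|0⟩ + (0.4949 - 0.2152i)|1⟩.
(-0.9761 + 0.115i)|0⟩ + (-0.0318 - 0.1819i)|1⟩

Ry(1.128) = [[cos(θ/2), −sin(θ/2)], [sin(θ/2), cos(θ/2)]]; θ = 1.128, cos(θ/2) ≈ 0.845124, sin(θ/2) ≈ 0.534571.
With a = amp(|0⟩) = -0.8419 and b = amp(|1⟩) = (0.4949 - 0.2152i):
new amp(|0⟩) = (0.845124)·a + (-0.534571)·b = (-0.9761 + 0.115i)
new amp(|1⟩) = (0.534571)·a + (0.845124)·b = (-0.0318 - 0.1819i)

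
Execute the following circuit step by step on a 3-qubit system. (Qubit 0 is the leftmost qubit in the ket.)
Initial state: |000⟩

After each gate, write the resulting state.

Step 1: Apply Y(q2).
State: i|001⟩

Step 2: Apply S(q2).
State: -|001⟩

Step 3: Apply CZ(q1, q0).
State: -|001⟩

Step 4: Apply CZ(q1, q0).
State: -|001⟩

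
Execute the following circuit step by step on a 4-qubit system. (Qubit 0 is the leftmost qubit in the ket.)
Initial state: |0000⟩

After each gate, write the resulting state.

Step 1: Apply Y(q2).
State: i|0010⟩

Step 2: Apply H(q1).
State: (1/√2)i|0010⟩ + (1/√2)i|0110⟩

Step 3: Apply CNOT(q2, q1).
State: (1/√2)i|0010⟩ + (1/√2)i|0110⟩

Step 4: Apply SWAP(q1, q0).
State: (1/√2)i|0010⟩ + (1/√2)i|1010⟩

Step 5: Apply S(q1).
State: (1/√2)i|0010⟩ + (1/√2)i|1010⟩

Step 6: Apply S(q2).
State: -1/√2|0010⟩ - 1/√2|1010⟩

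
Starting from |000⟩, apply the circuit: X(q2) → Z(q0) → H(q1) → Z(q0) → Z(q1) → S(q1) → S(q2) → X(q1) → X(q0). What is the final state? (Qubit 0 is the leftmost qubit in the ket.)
1/√2|101⟩ + (1/√2)i|111⟩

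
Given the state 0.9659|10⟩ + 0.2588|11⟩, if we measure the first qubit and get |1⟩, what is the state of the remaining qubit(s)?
0.9659|0⟩ + 0.2588|1⟩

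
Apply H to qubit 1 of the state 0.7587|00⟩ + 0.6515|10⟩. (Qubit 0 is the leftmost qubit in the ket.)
0.5365|00⟩ + 0.5365|01⟩ + 0.4607|10⟩ + 0.4607|11⟩

H on qubit 1 mixes each pair of kets that differ only in qubit 1: amplitudes (a, b) of (|…0…⟩, |…1…⟩) become ((a + b)/√2, (a − b)/√2). Kets absent from the input have amplitude 0.
(|00⟩, |01⟩): (a, b) = (0.7587, 0) → (0.5365, 0.5365)
(|10⟩, |11⟩): (a, b) = (0.6515, 0) → (0.4607, 0.4607)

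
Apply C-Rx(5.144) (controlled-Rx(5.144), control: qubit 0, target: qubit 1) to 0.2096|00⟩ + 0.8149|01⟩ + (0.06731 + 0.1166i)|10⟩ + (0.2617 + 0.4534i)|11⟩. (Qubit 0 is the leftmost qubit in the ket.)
0.2096|00⟩ + 0.8149|01⟩ + (0.1878 - 0.2393i)|10⟩ + (-0.1575 - 0.4181i)|11⟩

C-Rx(5.144) leaves the control-|0⟩ kets |00⟩, |01⟩ unchanged and applies Rx(5.144) to qubit 1 on the control-|1⟩ pair (|10⟩, |11⟩).
Rx(5.144) = [[cos(θ/2), −i·sin(θ/2)], [−i·sin(θ/2), cos(θ/2)]]; θ = 5.144, cos(θ/2) ≈ -0.842121, sin(θ/2) ≈ 0.539289.
With a = amp(|10⟩) = (0.06731 + 0.1166i) and b = amp(|11⟩) = (0.2617 + 0.4534i):
new amp(|10⟩) = (-0.842121)·a + (-0.539289i)·b = (0.1878 - 0.2393i)
new amp(|11⟩) = (-0.539289i)·a + (-0.842121)·b = (-0.1575 - 0.4181i)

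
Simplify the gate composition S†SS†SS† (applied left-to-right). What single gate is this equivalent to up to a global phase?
S†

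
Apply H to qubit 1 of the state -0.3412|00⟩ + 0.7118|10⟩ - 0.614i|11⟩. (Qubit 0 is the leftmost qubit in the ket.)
-0.2413|00⟩ - 0.2413|01⟩ + (0.5033 - 0.4342i)|10⟩ + (0.5033 + 0.4342i)|11⟩

H on qubit 1 mixes each pair of kets that differ only in qubit 1: amplitudes (a, b) of (|…0…⟩, |…1…⟩) become ((a + b)/√2, (a − b)/√2). Kets absent from the input have amplitude 0.
(|00⟩, |01⟩): (a, b) = (-0.3412, 0) → (-0.2413, -0.2413)
(|10⟩, |11⟩): (a, b) = (0.7118, -0.614i) → ((0.5033 - 0.4342i), (0.5033 + 0.4342i))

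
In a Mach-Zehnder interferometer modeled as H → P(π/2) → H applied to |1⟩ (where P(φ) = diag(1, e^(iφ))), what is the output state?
(1/2 - (1/2)i)|0⟩ + (1/2 + (1/2)i)|1⟩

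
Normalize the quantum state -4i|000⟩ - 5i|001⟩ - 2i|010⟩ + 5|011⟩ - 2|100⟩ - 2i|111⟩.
-0.4529i|000⟩ - 0.5661i|001⟩ - 0.2265i|010⟩ + 0.5661|011⟩ - 0.2265|100⟩ - 0.2265i|111⟩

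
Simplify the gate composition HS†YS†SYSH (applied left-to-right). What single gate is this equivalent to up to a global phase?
I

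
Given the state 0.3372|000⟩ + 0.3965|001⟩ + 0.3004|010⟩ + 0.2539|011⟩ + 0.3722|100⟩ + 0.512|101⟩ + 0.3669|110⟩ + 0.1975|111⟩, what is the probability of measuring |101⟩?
0.2621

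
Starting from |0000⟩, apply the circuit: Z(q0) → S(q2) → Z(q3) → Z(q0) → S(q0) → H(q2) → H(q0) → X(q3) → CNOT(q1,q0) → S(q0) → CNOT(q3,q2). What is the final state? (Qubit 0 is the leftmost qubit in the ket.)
1/2|0001⟩ + 1/2|0011⟩ + (1/2)i|1001⟩ + (1/2)i|1011⟩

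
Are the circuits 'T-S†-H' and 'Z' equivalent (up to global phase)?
No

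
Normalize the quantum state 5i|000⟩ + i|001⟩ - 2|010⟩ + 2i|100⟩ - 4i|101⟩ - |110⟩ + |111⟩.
0.6934i|000⟩ + 0.1387i|001⟩ - 0.2774|010⟩ + 0.2774i|100⟩ - 0.5547i|101⟩ - 0.1387|110⟩ + 0.1387|111⟩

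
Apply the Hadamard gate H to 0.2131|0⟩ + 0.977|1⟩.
0.8415|0⟩ - 0.5402|1⟩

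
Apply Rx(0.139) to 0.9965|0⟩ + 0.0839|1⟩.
(0.9941 - 0.005826i)|0⟩ + (0.0837 - 0.0692i)|1⟩

Rx(0.139) = [[cos(θ/2), −i·sin(θ/2)], [−i·sin(θ/2), cos(θ/2)]]; θ = 0.139, cos(θ/2) ≈ 0.997586, sin(θ/2) ≈ 0.0694441.
With a = amp(|0⟩) = 0.9965 and b = amp(|1⟩) = 0.0839:
new amp(|0⟩) = (0.997586)·a + (-0.0694441i)·b = (0.9941 - 0.005826i)
new amp(|1⟩) = (-0.0694441i)·a + (0.997586)·b = (0.0837 - 0.0692i)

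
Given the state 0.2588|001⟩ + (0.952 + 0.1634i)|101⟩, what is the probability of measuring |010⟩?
0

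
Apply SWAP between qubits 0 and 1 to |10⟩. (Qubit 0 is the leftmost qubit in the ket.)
|01⟩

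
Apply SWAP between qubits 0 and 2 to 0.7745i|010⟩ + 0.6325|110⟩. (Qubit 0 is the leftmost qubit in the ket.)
0.7745i|010⟩ + 0.6325|011⟩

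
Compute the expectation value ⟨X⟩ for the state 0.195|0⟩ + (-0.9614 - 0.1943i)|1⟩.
-0.3749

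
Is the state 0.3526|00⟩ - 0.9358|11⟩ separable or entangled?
Entangled

Writing the state as a|00⟩ + b|01⟩ + c|10⟩ + d|11⟩, it is a product state iff ad − bc = 0.
Here (a, b, c, d) = (0.3526, 0, 0, -0.9358): ad − bc = (0.3526)(-0.9358) − (0)(0) = -0.33 ≠ 0, so the state is entangled.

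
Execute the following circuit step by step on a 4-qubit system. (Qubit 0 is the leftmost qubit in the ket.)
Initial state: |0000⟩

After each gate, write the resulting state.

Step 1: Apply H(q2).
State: 1/√2|0000⟩ + 1/√2|0010⟩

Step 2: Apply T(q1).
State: 1/√2|0000⟩ + 1/√2|0010⟩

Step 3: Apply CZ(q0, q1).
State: 1/√2|0000⟩ + 1/√2|0010⟩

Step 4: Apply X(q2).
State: 1/√2|0000⟩ + 1/√2|0010⟩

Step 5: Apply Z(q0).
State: 1/√2|0000⟩ + 1/√2|0010⟩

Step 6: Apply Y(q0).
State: (1/√2)i|1000⟩ + (1/√2)i|1010⟩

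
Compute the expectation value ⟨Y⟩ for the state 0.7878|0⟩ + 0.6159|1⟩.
0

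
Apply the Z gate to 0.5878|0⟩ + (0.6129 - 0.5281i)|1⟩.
0.5878|0⟩ + (-0.6129 + 0.5281i)|1⟩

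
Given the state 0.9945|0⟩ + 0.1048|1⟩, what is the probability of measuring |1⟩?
0.01098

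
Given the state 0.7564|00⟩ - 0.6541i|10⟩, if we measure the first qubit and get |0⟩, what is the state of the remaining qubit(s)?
|0⟩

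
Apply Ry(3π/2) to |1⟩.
-1/√2|0⟩ - 1/√2|1⟩

Ry(3π/2) = [[cos(θ/2), −sin(θ/2)], [sin(θ/2), cos(θ/2)]]; θ = 3π/2, cos(θ/2) ≈ -0.707107, sin(θ/2) ≈ 0.707107.
With a = amp(|0⟩) = 0 and b = amp(|1⟩) = 1:
new amp(|0⟩) = (-0.707107)·a + (-0.707107)·b = -1/√2
new amp(|1⟩) = (0.707107)·a + (-0.707107)·b = -1/√2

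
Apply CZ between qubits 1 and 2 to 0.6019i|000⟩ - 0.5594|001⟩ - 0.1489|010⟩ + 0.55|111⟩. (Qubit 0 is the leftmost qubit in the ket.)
0.6019i|000⟩ - 0.5594|001⟩ - 0.1489|010⟩ - 0.55|111⟩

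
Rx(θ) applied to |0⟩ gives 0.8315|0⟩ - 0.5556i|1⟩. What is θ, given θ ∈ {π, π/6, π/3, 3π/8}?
3π/8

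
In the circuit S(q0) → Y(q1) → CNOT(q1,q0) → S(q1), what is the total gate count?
4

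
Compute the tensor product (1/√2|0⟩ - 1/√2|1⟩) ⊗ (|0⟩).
1/√2|00⟩ - 1/√2|10⟩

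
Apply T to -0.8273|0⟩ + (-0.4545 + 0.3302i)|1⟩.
-0.8273|0⟩ + (-0.5549 - 0.08789i)|1⟩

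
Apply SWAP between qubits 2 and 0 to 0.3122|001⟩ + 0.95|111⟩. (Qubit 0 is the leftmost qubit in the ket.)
0.3122|100⟩ + 0.95|111⟩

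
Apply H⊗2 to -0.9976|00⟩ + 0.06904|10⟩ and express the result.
-0.4643|00⟩ - 0.4643|01⟩ - 0.5333|10⟩ - 0.5333|11⟩

H⊗2 gives amp(|y⟩) = (1/2) Σ_x (−1)^(x·y) amp(|x⟩), where x·y is the number of positions in which both x and y have a 1.
|00⟩: (-0.9976 + 0.06904)/2 = -0.4643
|01⟩: (-0.9976 + 0.06904)/2 = -0.4643
|10⟩: (-0.9976 - 0.06904)/2 = -0.5333
|11⟩: (-0.9976 - 0.06904)/2 = -0.5333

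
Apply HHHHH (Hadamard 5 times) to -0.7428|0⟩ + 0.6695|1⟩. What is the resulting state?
-0.05183|0⟩ - 0.9986|1⟩

H² = I, so H^5 = H: a single Hadamard. With (a, b) = (-0.7428, 0.6695), H gives ((a + b)/√2, (a − b)/√2) = (-0.05183, -0.9986).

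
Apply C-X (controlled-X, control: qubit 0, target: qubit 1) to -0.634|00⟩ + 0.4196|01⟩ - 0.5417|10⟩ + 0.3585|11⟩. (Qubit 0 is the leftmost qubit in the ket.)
-0.634|00⟩ + 0.4196|01⟩ + 0.3585|10⟩ - 0.5417|11⟩

C-X leaves the control-|0⟩ kets |00⟩, |01⟩ unchanged and applies X to qubit 1 on the control-|1⟩ pair (|10⟩, |11⟩).
X = [[0, 1], [1, 0]].
With a = amp(|10⟩) = -0.5417 and b = amp(|11⟩) = 0.3585:
new amp(|10⟩) = (1)·b = 0.3585
new amp(|11⟩) = (1)·a = -0.5417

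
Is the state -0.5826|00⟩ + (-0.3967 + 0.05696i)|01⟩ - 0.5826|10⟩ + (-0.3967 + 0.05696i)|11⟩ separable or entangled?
Separable

Writing the state as a|00⟩ + b|01⟩ + c|10⟩ + d|11⟩, it is a product state iff ad − bc = 0.
Here (a, b, c, d) = (-0.5826, (-0.3967 + 0.05696i), -0.5826, (-0.3967 + 0.05696i)): ad − bc = (-0.5826)(-0.3967 + 0.05696i) − (-0.3967 + 0.05696i)(-0.5826) = 0, so the state is separable.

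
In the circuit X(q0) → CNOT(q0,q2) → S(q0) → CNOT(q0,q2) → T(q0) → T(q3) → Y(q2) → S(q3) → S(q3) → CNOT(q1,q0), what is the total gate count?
10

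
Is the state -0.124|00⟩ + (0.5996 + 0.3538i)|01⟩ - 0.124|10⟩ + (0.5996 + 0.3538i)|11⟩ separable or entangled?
Separable

Writing the state as a|00⟩ + b|01⟩ + c|10⟩ + d|11⟩, it is a product state iff ad − bc = 0.
Here (a, b, c, d) = (-0.124, (0.5996 + 0.3538i), -0.124, (0.5996 + 0.3538i)): ad − bc = (-0.124)(0.5996 + 0.3538i) − (0.5996 + 0.3538i)(-0.124) = 0, so the state is separable.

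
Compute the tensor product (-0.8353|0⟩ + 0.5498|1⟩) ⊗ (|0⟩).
-0.8353|00⟩ + 0.5498|10⟩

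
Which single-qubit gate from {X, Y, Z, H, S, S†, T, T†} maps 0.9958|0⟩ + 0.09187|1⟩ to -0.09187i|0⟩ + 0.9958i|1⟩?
Y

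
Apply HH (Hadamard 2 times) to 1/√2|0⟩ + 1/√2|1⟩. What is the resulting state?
1/√2|0⟩ + 1/√2|1⟩

H² = I, so an even number of Hadamards cancels: H^2 = I and the state is unchanged.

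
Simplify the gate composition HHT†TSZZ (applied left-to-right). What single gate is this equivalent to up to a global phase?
S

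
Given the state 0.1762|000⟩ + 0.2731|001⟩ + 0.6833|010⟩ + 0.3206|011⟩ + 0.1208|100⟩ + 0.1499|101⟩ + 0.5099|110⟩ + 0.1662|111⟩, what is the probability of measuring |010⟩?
0.4669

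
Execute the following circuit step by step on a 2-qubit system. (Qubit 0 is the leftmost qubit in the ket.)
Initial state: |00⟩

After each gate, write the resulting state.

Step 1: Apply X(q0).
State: |10⟩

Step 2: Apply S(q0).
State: i|10⟩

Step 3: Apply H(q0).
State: (1/√2)i|00⟩ - (1/√2)i|10⟩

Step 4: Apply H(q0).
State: i|10⟩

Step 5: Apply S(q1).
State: i|10⟩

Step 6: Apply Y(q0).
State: |00⟩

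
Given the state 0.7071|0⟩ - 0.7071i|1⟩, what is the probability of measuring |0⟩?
0.5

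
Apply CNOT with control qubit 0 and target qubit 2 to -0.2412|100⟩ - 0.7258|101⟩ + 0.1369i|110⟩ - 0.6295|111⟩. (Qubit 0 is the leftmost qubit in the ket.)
-0.7258|100⟩ - 0.2412|101⟩ - 0.6295|110⟩ + 0.1369i|111⟩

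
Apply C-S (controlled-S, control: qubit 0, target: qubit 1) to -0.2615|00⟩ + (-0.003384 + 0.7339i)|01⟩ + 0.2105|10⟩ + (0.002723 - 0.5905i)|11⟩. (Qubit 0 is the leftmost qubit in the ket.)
-0.2615|00⟩ + (-0.003384 + 0.7339i)|01⟩ + 0.2105|10⟩ + (0.5905 + 0.002723i)|11⟩

C-S leaves the control-|0⟩ kets |00⟩, |01⟩ unchanged and applies S to qubit 1 on the control-|1⟩ pair (|10⟩, |11⟩).
S = [[1, 0], [0, i]].
With a = amp(|10⟩) = 0.2105 and b = amp(|11⟩) = (0.002723 - 0.5905i):
new amp(|10⟩) = (1)·a = 0.2105
new amp(|11⟩) = (i)·b = (0.5905 + 0.002723i)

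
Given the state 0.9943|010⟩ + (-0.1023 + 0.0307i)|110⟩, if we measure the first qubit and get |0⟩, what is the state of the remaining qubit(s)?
|10⟩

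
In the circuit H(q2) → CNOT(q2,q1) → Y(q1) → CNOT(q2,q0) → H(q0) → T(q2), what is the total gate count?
6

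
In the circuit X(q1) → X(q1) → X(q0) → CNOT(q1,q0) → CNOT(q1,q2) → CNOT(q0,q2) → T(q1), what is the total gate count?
7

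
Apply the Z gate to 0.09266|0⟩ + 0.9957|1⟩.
0.09266|0⟩ - 0.9957|1⟩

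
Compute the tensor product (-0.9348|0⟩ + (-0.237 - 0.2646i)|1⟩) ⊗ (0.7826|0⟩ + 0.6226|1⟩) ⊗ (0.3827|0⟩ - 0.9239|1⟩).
-0.28|000⟩ + 0.6759|001⟩ - 0.2227|010⟩ + 0.5377|011⟩ + (-0.07098 - 0.07925i)|100⟩ + (0.1714 + 0.1913i)|101⟩ + (-0.05647 - 0.06305i)|110⟩ + (0.1363 + 0.1522i)|111⟩

amp(|b₁b₂…⟩) = product of the factor amplitudes for bits b₁, b₂, …; only kets whose every factor amplitude is nonzero survive.
|000⟩: (-0.9348)(0.7826)(0.3827) = -0.28
|001⟩: (-0.9348)(0.7826)(-0.9239) = 0.6759
|010⟩: (-0.9348)(0.6226)(0.3827) = -0.2227
|011⟩: (-0.9348)(0.6226)(-0.9239) = 0.5377
|100⟩: (-0.237 - 0.2646i)(0.7826)(0.3827) = (-0.07098 - 0.07925i)
|101⟩: (-0.237 - 0.2646i)(0.7826)(-0.9239) = (0.1714 + 0.1913i)
|110⟩: (-0.237 - 0.2646i)(0.6226)(0.3827) = (-0.05647 - 0.06305i)
|111⟩: (-0.237 - 0.2646i)(0.6226)(-0.9239) = (0.1363 + 0.1522i)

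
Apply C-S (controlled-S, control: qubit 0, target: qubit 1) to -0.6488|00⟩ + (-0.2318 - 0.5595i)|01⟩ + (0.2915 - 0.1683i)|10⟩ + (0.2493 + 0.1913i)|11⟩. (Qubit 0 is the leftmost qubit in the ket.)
-0.6488|00⟩ + (-0.2318 - 0.5595i)|01⟩ + (0.2915 - 0.1683i)|10⟩ + (-0.1913 + 0.2493i)|11⟩

C-S leaves the control-|0⟩ kets |00⟩, |01⟩ unchanged and applies S to qubit 1 on the control-|1⟩ pair (|10⟩, |11⟩).
S = [[1, 0], [0, i]].
With a = amp(|10⟩) = (0.2915 - 0.1683i) and b = amp(|11⟩) = (0.2493 + 0.1913i):
new amp(|10⟩) = (1)·a = (0.2915 - 0.1683i)
new amp(|11⟩) = (i)·b = (-0.1913 + 0.2493i)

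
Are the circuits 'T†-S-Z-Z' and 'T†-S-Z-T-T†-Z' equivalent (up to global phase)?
Yes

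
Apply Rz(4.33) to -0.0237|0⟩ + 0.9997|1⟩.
(0.01327 + 0.01964i)|0⟩ + (-0.5597 + 0.8283i)|1⟩

Rz(4.33) = [[e^(−iθ/2), 0], [0, e^(iθ/2)]] with e^(±iθ/2) = cos(θ/2) ± i·sin(θ/2); θ = 4.33, cos(θ/2) ≈ -0.559849, sin(θ/2) ≈ 0.828595.
With a = amp(|0⟩) = -0.0237 and b = amp(|1⟩) = 0.9997:
new amp(|0⟩) = (-0.559849 - 0.828595i)·a = (0.01327 + 0.01964i)
new amp(|1⟩) = (-0.559849 + 0.828595i)·b = (-0.5597 + 0.8283i)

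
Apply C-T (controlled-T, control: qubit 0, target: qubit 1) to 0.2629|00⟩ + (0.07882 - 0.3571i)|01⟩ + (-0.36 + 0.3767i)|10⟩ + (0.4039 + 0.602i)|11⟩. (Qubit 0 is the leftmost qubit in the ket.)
0.2629|00⟩ + (0.07882 - 0.3571i)|01⟩ + (-0.36 + 0.3767i)|10⟩ + (-0.1401 + 0.7113i)|11⟩

C-T leaves the control-|0⟩ kets |00⟩, |01⟩ unchanged and applies T to qubit 1 on the control-|1⟩ pair (|10⟩, |11⟩).
T = [[1, 0], [0, (1/√2 + (1/√2)i)]].
With a = amp(|10⟩) = (-0.36 + 0.3767i) and b = amp(|11⟩) = (0.4039 + 0.602i):
new amp(|10⟩) = (1)·a = (-0.36 + 0.3767i)
new amp(|11⟩) = (1/√2 + (1/√2)i)·b = (-0.1401 + 0.7113i)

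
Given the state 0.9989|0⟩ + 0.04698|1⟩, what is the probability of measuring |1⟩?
0.002207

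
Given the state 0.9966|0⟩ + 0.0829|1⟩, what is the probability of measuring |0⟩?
0.9932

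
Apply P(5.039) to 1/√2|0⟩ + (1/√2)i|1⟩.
1/√2|0⟩ + (0.6697 + 0.2269i)|1⟩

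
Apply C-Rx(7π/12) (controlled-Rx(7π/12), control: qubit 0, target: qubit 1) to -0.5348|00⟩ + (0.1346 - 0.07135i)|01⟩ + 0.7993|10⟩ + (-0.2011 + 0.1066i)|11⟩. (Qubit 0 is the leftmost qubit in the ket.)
-0.5348|00⟩ + (0.1346 - 0.07135i)|01⟩ + (0.5712 + 0.1595i)|10⟩ + (-0.1224 - 0.5692i)|11⟩

C-Rx(7π/12) leaves the control-|0⟩ kets |00⟩, |01⟩ unchanged and applies Rx(7π/12) to qubit 1 on the control-|1⟩ pair (|10⟩, |11⟩).
Rx(7π/12) = [[cos(θ/2), −i·sin(θ/2)], [−i·sin(θ/2), cos(θ/2)]]; θ = 7π/12, cos(θ/2) ≈ 0.608761, sin(θ/2) ≈ 0.793353.
With a = amp(|10⟩) = 0.7993 and b = amp(|11⟩) = (-0.2011 + 0.1066i):
new amp(|10⟩) = (0.608761)·a + (-0.793353i)·b = (0.5712 + 0.1595i)
new amp(|11⟩) = (-0.793353i)·a + (0.608761)·b = (-0.1224 - 0.5692i)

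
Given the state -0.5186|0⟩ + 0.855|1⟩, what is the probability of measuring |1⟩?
0.731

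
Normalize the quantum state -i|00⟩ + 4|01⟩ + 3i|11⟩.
-0.1961i|00⟩ + 0.7845|01⟩ + 0.5883i|11⟩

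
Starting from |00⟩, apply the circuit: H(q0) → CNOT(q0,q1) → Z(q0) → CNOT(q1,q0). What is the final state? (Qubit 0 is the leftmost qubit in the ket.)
1/√2|00⟩ - 1/√2|01⟩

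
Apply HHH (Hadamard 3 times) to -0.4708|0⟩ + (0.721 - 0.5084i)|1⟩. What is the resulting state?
(0.1769 - 0.3595i)|0⟩ + (-0.8427 + 0.3595i)|1⟩

H² = I, so H^3 = H: a single Hadamard. With (a, b) = (-0.4708, (0.721 - 0.5084i)), H gives ((a + b)/√2, (a − b)/√2) = ((0.1769 - 0.3595i), (-0.8427 + 0.3595i)).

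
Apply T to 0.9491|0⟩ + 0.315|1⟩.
0.9491|0⟩ + (0.2227 + 0.2227i)|1⟩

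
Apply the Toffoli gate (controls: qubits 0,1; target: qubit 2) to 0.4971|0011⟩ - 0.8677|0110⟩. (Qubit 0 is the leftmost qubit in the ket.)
0.4971|0011⟩ - 0.8677|0110⟩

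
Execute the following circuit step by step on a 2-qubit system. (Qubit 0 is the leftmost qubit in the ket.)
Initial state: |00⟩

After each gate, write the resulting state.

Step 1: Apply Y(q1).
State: i|01⟩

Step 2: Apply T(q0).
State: i|01⟩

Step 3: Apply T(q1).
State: (-1/√2 + (1/√2)i)|01⟩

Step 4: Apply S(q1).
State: (-1/√2 - (1/√2)i)|01⟩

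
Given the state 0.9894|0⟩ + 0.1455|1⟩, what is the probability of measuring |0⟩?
0.9789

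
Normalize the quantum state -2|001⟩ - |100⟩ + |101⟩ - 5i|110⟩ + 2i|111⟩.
-0.3381|001⟩ - 0.169|100⟩ + 0.169|101⟩ - 0.8452i|110⟩ + 0.3381i|111⟩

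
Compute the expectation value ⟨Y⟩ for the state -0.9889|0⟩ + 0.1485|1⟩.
0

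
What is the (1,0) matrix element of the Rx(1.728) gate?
-0.7604i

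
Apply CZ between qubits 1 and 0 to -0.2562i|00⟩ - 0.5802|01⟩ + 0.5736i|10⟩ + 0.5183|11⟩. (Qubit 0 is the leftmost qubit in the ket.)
-0.2562i|00⟩ - 0.5802|01⟩ + 0.5736i|10⟩ - 0.5183|11⟩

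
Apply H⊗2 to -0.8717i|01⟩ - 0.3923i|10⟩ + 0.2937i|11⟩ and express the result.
-0.4852i|00⟩ + 0.09285i|01⟩ - 0.3866i|10⟩ + 0.7789i|11⟩

H⊗2 gives amp(|y⟩) = (1/2) Σ_x (−1)^(x·y) amp(|x⟩), where x·y is the number of positions in which both x and y have a 1.
|00⟩: (-0.8717i - 0.3923i + 0.2937i)/2 = -0.4852i
|01⟩: (0.8717i - 0.3923i - 0.2937i)/2 = 0.09285i
|10⟩: (-0.8717i + 0.3923i - 0.2937i)/2 = -0.3866i
|11⟩: (0.8717i + 0.3923i + 0.2937i)/2 = 0.7789i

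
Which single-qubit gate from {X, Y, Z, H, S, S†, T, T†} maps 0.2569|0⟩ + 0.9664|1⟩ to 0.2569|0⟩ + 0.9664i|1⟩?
S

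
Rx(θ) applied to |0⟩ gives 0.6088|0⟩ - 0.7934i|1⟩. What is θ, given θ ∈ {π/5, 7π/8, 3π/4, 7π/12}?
7π/12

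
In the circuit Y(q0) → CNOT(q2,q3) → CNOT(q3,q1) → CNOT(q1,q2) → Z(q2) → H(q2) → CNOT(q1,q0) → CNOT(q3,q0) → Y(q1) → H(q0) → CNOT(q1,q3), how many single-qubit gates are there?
5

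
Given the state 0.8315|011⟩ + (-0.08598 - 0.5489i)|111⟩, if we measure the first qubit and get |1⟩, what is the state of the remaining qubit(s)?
(-0.1548 - 0.988i)|11⟩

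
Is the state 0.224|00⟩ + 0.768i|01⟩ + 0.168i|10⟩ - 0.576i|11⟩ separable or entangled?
Entangled

Writing the state as a|00⟩ + b|01⟩ + c|10⟩ + d|11⟩, it is a product state iff ad − bc = 0.
Here (a, b, c, d) = (0.224, 0.768i, 0.168i, -0.576i): ad − bc = (0.224)(-0.576i) − (0.768i)(0.168i) = (0.129 - 0.129i) ≠ 0, so the state is entangled.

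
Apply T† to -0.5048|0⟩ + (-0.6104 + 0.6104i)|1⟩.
-0.5048|0⟩ + 0.8632i|1⟩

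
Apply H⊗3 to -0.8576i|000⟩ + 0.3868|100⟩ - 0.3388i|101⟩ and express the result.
(0.1368 - 0.423i)|000⟩ + (0.1368 - 0.1834i)|001⟩ + (0.1368 - 0.423i)|010⟩ + (0.1368 - 0.1834i)|011⟩ + (-0.1368 - 0.1834i)|100⟩ + (-0.1368 - 0.423i)|101⟩ + (-0.1368 - 0.1834i)|110⟩ + (-0.1368 - 0.423i)|111⟩

H⊗3 gives amp(|y⟩) = (1/2√2) Σ_x (−1)^(x·y) amp(|x⟩), where x·y is the number of positions in which both x and y have a 1.
|000⟩: (-0.8576i + 0.3868 - 0.3388i)/(2√2) = (0.1368 - 0.423i)
|001⟩: (-0.8576i + 0.3868 + 0.3388i)/(2√2) = (0.1368 - 0.1834i)
|010⟩: (-0.8576i + 0.3868 - 0.3388i)/(2√2) = (0.1368 - 0.423i)
|011⟩: (-0.8576i + 0.3868 + 0.3388i)/(2√2) = (0.1368 - 0.1834i)
|100⟩: (-0.8576i - 0.3868 + 0.3388i)/(2√2) = (-0.1368 - 0.1834i)
|101⟩: (-0.8576i - 0.3868 - 0.3388i)/(2√2) = (-0.1368 - 0.423i)
|110⟩: (-0.8576i - 0.3868 + 0.3388i)/(2√2) = (-0.1368 - 0.1834i)
|111⟩: (-0.8576i - 0.3868 - 0.3388i)/(2√2) = (-0.1368 - 0.423i)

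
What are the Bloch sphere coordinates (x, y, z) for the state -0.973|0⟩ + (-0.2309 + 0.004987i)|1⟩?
(0.4493, -0.009705, 0.8934)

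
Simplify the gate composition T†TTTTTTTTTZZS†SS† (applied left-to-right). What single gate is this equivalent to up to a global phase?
S†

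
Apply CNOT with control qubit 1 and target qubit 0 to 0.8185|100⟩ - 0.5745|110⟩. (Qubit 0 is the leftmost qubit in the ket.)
-0.5745|010⟩ + 0.8185|100⟩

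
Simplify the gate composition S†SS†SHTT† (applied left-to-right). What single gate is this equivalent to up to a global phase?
H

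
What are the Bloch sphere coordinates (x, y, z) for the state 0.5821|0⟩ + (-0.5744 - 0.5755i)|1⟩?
(-0.6687, -0.67, -0.3223)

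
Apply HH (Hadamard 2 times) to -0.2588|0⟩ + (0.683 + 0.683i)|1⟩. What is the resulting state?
-0.2588|0⟩ + (0.683 + 0.683i)|1⟩

H² = I, so an even number of Hadamards cancels: H^2 = I and the state is unchanged.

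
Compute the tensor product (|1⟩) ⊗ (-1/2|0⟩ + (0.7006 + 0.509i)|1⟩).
-1/2|10⟩ + (0.7006 + 0.509i)|11⟩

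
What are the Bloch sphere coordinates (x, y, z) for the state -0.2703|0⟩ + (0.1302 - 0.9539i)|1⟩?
(-0.07039, 0.5157, -0.8538)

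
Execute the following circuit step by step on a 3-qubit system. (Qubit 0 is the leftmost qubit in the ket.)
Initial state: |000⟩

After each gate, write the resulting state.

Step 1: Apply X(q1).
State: |010⟩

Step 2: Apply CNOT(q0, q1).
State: |010⟩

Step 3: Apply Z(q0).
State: |010⟩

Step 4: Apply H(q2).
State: 1/√2|010⟩ + 1/√2|011⟩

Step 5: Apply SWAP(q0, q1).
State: 1/√2|100⟩ + 1/√2|101⟩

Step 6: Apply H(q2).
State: |100⟩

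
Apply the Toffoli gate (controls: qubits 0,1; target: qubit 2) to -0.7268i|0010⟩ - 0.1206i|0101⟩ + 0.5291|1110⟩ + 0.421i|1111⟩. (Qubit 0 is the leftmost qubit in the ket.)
-0.7268i|0010⟩ - 0.1206i|0101⟩ + 0.5291|1100⟩ + 0.421i|1101⟩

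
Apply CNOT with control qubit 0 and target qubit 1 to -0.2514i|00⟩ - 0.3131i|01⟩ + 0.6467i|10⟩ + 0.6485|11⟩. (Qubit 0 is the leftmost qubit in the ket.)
-0.2514i|00⟩ - 0.3131i|01⟩ + 0.6485|10⟩ + 0.6467i|11⟩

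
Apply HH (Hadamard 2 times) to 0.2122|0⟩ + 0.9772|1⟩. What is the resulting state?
0.2122|0⟩ + 0.9772|1⟩

H² = I, so an even number of Hadamards cancels: H^2 = I and the state is unchanged.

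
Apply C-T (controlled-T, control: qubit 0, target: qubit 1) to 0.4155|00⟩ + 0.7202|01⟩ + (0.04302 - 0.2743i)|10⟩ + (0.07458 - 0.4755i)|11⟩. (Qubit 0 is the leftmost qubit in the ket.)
0.4155|00⟩ + 0.7202|01⟩ + (0.04302 - 0.2743i)|10⟩ + (0.389 - 0.2835i)|11⟩

C-T leaves the control-|0⟩ kets |00⟩, |01⟩ unchanged and applies T to qubit 1 on the control-|1⟩ pair (|10⟩, |11⟩).
T = [[1, 0], [0, (1/√2 + (1/√2)i)]].
With a = amp(|10⟩) = (0.04302 - 0.2743i) and b = amp(|11⟩) = (0.07458 - 0.4755i):
new amp(|10⟩) = (1)·a = (0.04302 - 0.2743i)
new amp(|11⟩) = (1/√2 + (1/√2)i)·b = (0.389 - 0.2835i)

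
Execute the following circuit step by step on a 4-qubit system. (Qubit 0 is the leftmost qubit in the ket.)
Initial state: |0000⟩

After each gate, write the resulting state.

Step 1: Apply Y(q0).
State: i|1000⟩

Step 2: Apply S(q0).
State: -|1000⟩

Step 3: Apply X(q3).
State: -|1001⟩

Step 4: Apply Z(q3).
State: |1001⟩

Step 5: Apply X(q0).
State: |0001⟩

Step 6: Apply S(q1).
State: |0001⟩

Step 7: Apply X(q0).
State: |1001⟩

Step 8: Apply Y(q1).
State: i|1101⟩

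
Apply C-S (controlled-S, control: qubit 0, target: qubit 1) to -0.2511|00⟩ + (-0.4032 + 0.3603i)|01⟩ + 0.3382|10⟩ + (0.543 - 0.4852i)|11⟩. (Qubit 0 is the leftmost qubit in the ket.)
-0.2511|00⟩ + (-0.4032 + 0.3603i)|01⟩ + 0.3382|10⟩ + (0.4852 + 0.543i)|11⟩

C-S leaves the control-|0⟩ kets |00⟩, |01⟩ unchanged and applies S to qubit 1 on the control-|1⟩ pair (|10⟩, |11⟩).
S = [[1, 0], [0, i]].
With a = amp(|10⟩) = 0.3382 and b = amp(|11⟩) = (0.543 - 0.4852i):
new amp(|10⟩) = (1)·a = 0.3382
new amp(|11⟩) = (i)·b = (0.4852 + 0.543i)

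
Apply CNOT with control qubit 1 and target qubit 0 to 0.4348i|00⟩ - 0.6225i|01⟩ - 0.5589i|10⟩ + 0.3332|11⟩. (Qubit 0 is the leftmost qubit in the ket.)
0.4348i|00⟩ + 0.3332|01⟩ - 0.5589i|10⟩ - 0.6225i|11⟩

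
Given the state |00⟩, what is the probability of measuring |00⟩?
1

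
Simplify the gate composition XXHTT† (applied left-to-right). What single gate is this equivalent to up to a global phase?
H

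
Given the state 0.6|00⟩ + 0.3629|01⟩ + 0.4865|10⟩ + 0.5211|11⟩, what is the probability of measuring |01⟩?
0.1317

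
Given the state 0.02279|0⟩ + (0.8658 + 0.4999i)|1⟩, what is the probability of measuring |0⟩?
0.0005194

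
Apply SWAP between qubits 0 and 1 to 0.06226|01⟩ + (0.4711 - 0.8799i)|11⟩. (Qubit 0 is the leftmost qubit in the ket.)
0.06226|10⟩ + (0.4711 - 0.8799i)|11⟩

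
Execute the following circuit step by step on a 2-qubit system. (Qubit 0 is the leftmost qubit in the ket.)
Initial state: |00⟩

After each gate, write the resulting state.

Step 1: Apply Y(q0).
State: i|10⟩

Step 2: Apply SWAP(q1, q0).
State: i|01⟩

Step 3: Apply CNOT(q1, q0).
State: i|11⟩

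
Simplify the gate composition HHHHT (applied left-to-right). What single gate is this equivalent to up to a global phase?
T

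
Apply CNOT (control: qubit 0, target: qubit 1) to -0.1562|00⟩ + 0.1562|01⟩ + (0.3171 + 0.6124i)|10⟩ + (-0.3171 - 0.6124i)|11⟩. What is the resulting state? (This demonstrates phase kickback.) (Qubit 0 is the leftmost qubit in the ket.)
-0.1562|00⟩ + 0.1562|01⟩ + (-0.3171 - 0.6124i)|10⟩ + (0.3171 + 0.6124i)|11⟩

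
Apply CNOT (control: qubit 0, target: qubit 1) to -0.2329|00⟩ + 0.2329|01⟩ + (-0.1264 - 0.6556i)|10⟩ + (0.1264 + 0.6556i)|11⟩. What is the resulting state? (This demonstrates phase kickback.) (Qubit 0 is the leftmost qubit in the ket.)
-0.2329|00⟩ + 0.2329|01⟩ + (0.1264 + 0.6556i)|10⟩ + (-0.1264 - 0.6556i)|11⟩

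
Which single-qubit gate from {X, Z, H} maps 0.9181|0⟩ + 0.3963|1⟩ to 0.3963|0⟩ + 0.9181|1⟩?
X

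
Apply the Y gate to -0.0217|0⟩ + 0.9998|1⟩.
-0.9998i|0⟩ - 0.0217i|1⟩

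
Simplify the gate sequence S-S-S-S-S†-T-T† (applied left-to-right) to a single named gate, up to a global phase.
S†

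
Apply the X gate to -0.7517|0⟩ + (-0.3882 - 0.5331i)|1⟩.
(-0.3882 - 0.5331i)|0⟩ - 0.7517|1⟩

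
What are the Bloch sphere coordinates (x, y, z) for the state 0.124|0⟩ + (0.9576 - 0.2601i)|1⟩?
(0.2375, -0.0645, -0.9693)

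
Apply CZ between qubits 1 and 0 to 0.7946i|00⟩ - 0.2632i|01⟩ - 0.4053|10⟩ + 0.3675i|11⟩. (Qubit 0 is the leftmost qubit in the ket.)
0.7946i|00⟩ - 0.2632i|01⟩ - 0.4053|10⟩ - 0.3675i|11⟩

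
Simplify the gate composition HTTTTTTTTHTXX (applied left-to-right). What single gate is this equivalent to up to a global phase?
T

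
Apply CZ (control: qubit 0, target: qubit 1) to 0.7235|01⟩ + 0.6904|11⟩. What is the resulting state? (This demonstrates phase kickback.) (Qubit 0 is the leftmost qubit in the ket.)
0.7235|01⟩ - 0.6904|11⟩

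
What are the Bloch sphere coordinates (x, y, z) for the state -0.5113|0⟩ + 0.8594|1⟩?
(-0.8788, 0, -0.4771)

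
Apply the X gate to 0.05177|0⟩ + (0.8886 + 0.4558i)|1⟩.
(0.8886 + 0.4558i)|0⟩ + 0.05177|1⟩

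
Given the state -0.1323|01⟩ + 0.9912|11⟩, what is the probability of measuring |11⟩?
0.9825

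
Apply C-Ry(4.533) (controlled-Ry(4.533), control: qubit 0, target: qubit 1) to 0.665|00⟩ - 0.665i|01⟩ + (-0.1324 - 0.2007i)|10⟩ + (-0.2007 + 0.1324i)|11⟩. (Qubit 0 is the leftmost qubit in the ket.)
0.665|00⟩ - 0.665i|01⟩ + (0.2389 + 0.027i)|10⟩ + (0.027 - 0.2389i)|11⟩

C-Ry(4.533) leaves the control-|0⟩ kets |00⟩, |01⟩ unchanged and applies Ry(4.533) to qubit 1 on the control-|1⟩ pair (|10⟩, |11⟩).
Ry(4.533) = [[cos(θ/2), −sin(θ/2)], [sin(θ/2), cos(θ/2)]]; θ = 4.533, cos(θ/2) ≈ -0.640926, sin(θ/2) ≈ 0.767603.
With a = amp(|10⟩) = (-0.1324 - 0.2007i) and b = amp(|11⟩) = (-0.2007 + 0.1324i):
new amp(|10⟩) = (-0.640926)·a + (-0.767603)·b = (0.2389 + 0.027i)
new amp(|11⟩) = (0.767603)·a + (-0.640926)·b = (0.027 - 0.2389i)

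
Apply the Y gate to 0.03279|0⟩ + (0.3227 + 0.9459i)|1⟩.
(0.9459 - 0.3227i)|0⟩ + 0.03279i|1⟩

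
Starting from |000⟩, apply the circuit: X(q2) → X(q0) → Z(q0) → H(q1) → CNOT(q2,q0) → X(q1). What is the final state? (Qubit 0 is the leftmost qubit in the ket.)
-1/√2|001⟩ - 1/√2|011⟩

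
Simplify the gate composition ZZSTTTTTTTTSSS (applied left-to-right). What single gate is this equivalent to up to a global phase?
I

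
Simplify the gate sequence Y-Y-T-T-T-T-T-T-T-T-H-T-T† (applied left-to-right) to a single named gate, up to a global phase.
H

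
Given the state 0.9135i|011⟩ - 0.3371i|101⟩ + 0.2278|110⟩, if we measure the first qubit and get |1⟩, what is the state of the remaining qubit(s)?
-0.8286i|01⟩ + 0.5599|10⟩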